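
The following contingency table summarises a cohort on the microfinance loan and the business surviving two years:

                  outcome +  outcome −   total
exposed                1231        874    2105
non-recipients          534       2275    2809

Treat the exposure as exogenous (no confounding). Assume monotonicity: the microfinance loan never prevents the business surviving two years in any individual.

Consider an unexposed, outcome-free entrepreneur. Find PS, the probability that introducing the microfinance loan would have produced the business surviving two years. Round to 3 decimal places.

p₁ = P(outcome | exposed) = 1231/2105 = 0.5848
p₀ = P(outcome | unexposed) = 534/2809 = 0.1901
Under exogeneity and monotonicity, PS = (p₁ − p₀) / (1 − p₀).
PS = (0.5848 − 0.1901) / (1 − 0.1901) = 0.39469 / 0.8099 ≈ 0.4873

PS ≈ 0.487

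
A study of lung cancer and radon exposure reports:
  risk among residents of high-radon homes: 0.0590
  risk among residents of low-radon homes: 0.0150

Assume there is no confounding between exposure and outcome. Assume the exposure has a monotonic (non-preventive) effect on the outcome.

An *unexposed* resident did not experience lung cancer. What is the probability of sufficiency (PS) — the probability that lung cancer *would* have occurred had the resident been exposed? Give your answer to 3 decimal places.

Let p₁ = 0.059, p₀ = 0.015.
Under exogeneity and monotonicity, PS = (p₁ − p₀) / (1 − p₀).
PS = (0.059 − 0.015) / (1 − 0.015) = 0.044 / 0.985 ≈ 0.0447

PS ≈ 0.045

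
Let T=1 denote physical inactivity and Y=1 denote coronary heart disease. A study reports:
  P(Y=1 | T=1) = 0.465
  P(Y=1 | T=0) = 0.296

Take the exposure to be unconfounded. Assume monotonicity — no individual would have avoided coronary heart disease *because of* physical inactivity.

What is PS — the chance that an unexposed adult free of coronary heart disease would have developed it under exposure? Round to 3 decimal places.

Let p₁ = 0.465, p₀ = 0.296.
Under exogeneity and monotonicity, PS = (p₁ − p₀) / (1 − p₀).
PS = (0.465 − 0.296) / (1 − 0.296) = 0.169 / 0.704 ≈ 0.2401

PS ≈ 0.240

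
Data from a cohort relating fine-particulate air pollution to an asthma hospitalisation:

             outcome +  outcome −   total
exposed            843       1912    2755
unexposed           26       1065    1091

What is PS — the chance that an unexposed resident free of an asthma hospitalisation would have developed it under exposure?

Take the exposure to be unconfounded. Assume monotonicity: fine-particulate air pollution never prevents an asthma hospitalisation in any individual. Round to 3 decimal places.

PS ≈ 0.289

p₁ = P(outcome | exposed) = 843/2755 = 0.30599
p₀ = P(outcome | unexposed) = 26/1091 = 0.023831
Under exogeneity and monotonicity, PS = (p₁ − p₀) / (1 − p₀).
PS = (0.30599 − 0.023831) / (1 − 0.023831) = 0.28216 / 0.97617 ≈ 0.2890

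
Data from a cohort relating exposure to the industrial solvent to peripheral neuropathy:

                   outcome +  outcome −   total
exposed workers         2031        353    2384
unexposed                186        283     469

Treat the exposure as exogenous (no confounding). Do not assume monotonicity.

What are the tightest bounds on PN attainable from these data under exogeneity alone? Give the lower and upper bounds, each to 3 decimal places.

0.534 ≤ PN ≤ 0.708

p₁ = P(outcome | exposed) = 2031/2384 = 0.85193
p₀ = P(outcome | unexposed) = 186/469 = 0.39659
Under exogeneity alone the bounds on PN are max{0,(p₁−p₀)/p₁} ≤ PN ≤ min{1,(1−p₀)/p₁}.
  lower = (p₁ − p₀)/p₁ = 0.45534 / 0.85193 ≈ 0.5345
  upper = min{1, (1 − p₀)/p₁} = 0.60341 / 0.85193 ≈ 0.7083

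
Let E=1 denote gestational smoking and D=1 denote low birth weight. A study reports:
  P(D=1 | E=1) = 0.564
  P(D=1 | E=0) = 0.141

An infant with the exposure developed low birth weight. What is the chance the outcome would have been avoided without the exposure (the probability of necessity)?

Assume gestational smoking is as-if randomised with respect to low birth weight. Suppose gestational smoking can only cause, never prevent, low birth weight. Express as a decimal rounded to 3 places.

Let p₁ = 0.564, p₀ = 0.141.
Under exogeneity and monotonicity, PN = (p₁ − p₀) / p₁.
PN = (0.564 − 0.141) / 0.564 = 0.423 / 0.564 ≈ 0.7500

PN ≈ 0.750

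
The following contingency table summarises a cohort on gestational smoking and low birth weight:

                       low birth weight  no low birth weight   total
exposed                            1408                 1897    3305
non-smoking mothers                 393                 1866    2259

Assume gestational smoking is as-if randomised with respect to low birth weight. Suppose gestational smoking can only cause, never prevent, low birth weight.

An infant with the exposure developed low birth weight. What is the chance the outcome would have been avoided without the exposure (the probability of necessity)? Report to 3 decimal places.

PN ≈ 0.592

p₁ = P(outcome | exposed) = 1408/3305 = 0.42602
p₀ = P(outcome | unexposed) = 393/2259 = 0.17397
Under exogeneity and monotonicity, PN = (p₁ − p₀)/p₁.
PN = (0.42602 − 0.17397) / 0.42602 ≈ 0.5916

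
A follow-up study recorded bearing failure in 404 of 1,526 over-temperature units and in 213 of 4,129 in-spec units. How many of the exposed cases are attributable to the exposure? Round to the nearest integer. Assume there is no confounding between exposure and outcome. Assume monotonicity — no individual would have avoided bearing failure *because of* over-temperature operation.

about 325 cases

p₁ = P(outcome | exposed) = 404/1526 = 0.26474
p₀ = P(outcome | unexposed) = 213/4129 = 0.051586
PN = (p₁ − p₀)/p₁ = (0.26474 − 0.051586) / 0.26474 ≈ 0.80515.
Attributable cases ≈ PN × (exposed cases) = 0.80515 × 404 ≈ 325.28.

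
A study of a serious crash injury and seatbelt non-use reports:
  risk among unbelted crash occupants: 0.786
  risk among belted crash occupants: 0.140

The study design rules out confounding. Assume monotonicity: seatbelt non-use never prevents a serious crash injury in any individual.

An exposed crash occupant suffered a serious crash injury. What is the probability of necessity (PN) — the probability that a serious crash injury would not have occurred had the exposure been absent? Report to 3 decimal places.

Let p₁ = 0.786, p₀ = 0.14.
Under exogeneity and monotonicity, PN = (p₁ − p₀) / p₁.
PN = (0.786 − 0.14) / 0.786 = 0.646 / 0.786 ≈ 0.8219

PN ≈ 0.822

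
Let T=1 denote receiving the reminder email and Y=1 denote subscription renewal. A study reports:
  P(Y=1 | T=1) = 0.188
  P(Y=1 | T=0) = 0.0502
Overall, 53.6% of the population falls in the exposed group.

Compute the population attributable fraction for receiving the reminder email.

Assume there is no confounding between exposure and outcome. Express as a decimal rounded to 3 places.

PAF ≈ 0.595

Let p₁ = 0.188, p₀ = 0.0502.
Overall risk P(Y=1) = π·p₁ + (1−π)·p₀ = 0.536×0.188 + 0.464×0.0502 = 0.12406.
Under exogeneity, PAF = [P(Y=1) − p₀] / P(Y=1).
PAF = (0.12406 − 0.0502) / 0.12406 ≈ 0.5954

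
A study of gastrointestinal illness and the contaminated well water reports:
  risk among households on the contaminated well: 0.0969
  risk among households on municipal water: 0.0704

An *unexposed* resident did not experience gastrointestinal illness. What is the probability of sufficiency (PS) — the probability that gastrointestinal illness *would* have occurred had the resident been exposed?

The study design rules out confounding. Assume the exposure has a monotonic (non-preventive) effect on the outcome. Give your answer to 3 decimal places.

PS ≈ 0.029

Let p₁ = 0.0969, p₀ = 0.0704.
Under exogeneity and monotonicity, PS = (p₁ − p₀) / (1 − p₀).
PS = (0.0969 − 0.0704) / (1 − 0.0704) = 0.0265 / 0.9296 ≈ 0.0285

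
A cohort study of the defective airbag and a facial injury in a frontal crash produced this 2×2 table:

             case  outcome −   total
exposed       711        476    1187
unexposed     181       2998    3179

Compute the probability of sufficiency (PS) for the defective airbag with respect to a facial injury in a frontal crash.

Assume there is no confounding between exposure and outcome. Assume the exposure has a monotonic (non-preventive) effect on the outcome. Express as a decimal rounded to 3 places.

p₁ = P(outcome | exposed) = 711/1187 = 0.59899
p₀ = P(outcome | unexposed) = 181/3179 = 0.056936
Under exogeneity and monotonicity, PS = (p₁ − p₀)/(1 − p₀).
PS = (0.59899 − 0.056936) / 0.94306 ≈ 0.5748

PS ≈ 0.575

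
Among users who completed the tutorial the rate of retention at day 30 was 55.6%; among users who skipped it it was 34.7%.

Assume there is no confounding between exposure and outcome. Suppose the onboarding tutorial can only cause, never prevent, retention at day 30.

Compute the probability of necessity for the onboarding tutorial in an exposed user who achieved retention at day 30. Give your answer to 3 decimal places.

p₁ = 0.556, p₀ = 0.347.
Under exogeneity and monotonicity, PN = (p₁ − p₀) / p₁.
PN = (0.556 − 0.347) / 0.556 = 0.209 / 0.556 ≈ 0.3759

PN ≈ 0.376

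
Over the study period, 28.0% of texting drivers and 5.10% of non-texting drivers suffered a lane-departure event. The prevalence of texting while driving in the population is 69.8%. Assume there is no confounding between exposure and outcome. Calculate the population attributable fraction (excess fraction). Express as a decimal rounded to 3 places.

PAF ≈ 0.758

p₁ = 0.28, p₀ = 0.051.
Overall risk P(Y=1) = π·p₁ + (1−π)·p₀ = 0.698×0.28 + 0.302×0.051 = 0.21084.
Under exogeneity, PAF = [P(Y=1) − p₀] / P(Y=1).
PAF = (0.21084 − 0.051) / 0.21084 ≈ 0.7581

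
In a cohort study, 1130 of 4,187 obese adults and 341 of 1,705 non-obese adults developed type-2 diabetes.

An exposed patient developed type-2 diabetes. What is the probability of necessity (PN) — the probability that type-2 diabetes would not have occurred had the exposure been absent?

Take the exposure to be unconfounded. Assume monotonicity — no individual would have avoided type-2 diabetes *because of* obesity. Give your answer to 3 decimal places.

PN ≈ 0.259

p₁ = P(outcome | exposed) = 1130/4187 = 0.26988
p₀ = P(outcome | unexposed) = 341/1705 = 0.2
Under exogeneity and monotonicity, PN = (p₁ − p₀) / p₁.
PN = (0.26988 − 0.2) / 0.26988 = 0.069883 / 0.26988 ≈ 0.2589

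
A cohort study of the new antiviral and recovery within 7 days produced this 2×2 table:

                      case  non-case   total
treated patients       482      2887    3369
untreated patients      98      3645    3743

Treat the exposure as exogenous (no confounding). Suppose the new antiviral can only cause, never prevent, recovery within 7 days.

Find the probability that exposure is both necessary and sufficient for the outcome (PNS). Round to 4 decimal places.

p₁ = P(outcome | exposed) = 482/3369 = 0.14307
p₀ = P(outcome | unexposed) = 98/3743 = 0.026182
Under exogeneity and monotonicity, PNS = p₁ − p₀.
PNS = 0.14307 − 0.026182 = 0.11689

PNS ≈ 0.1169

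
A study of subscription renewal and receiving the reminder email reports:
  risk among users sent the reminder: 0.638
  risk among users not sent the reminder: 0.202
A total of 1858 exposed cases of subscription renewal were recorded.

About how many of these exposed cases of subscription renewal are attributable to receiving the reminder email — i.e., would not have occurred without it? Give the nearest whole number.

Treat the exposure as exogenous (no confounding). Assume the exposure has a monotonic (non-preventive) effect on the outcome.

Let p₁ = 0.638, p₀ = 0.202.
PN = (p₁ − p₀)/p₁ = (0.638 − 0.202) / 0.638 ≈ 0.68339.
Attributable cases ≈ PN × (exposed cases) = 0.68339 × 1858 ≈ 1269.73.

about 1270 cases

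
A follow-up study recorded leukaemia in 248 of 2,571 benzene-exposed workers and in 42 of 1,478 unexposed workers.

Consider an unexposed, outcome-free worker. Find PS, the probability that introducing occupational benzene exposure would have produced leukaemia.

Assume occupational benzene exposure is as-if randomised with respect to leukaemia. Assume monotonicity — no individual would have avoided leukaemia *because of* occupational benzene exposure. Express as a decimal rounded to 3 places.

PS ≈ 0.070

p₁ = P(outcome | exposed) = 248/2571 = 0.096461
p₀ = P(outcome | unexposed) = 42/1478 = 0.028417
Under exogeneity and monotonicity, PS = (p₁ − p₀) / (1 − p₀).
PS = (0.096461 − 0.028417) / (1 − 0.028417) = 0.068044 / 0.97158 ≈ 0.0700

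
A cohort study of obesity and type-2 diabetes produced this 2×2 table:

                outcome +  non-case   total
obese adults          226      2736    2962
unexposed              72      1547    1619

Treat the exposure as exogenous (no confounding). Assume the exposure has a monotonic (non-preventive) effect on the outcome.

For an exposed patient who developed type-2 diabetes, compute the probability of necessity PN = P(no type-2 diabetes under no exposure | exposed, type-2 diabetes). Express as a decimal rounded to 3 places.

p₁ = P(outcome | exposed) = 226/2962 = 0.0763
p₀ = P(outcome | unexposed) = 72/1619 = 0.044472
Under exogeneity and monotonicity, PN = (p₁ − p₀) / p₁.
PN = (0.0763 − 0.044472) / 0.0763 = 0.031828 / 0.0763 ≈ 0.4171

PN ≈ 0.417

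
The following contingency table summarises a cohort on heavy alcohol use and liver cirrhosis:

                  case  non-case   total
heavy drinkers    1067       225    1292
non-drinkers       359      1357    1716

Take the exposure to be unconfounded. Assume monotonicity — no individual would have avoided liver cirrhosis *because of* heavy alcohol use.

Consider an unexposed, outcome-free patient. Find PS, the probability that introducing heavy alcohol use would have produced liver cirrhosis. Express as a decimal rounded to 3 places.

p₁ = P(outcome | exposed) = 1067/1292 = 0.82585
p₀ = P(outcome | unexposed) = 359/1716 = 0.20921
Under exogeneity and monotonicity, PS = (p₁ − p₀) / (1 − p₀).
PS = (0.82585 − 0.20921) / (1 − 0.20921) = 0.61664 / 0.79079 ≈ 0.7798

PS ≈ 0.780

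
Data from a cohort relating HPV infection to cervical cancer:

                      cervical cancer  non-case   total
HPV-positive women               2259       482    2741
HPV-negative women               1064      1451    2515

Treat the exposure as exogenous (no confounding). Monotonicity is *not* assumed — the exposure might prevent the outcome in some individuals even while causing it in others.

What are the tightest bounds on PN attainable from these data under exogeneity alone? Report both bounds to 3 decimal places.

p₁ = P(outcome | exposed) = 2259/2741 = 0.82415
p₀ = P(outcome | unexposed) = 1064/2515 = 0.42306
Under exogeneity alone the bounds on PN are max{0,(p₁−p₀)/p₁} ≤ PN ≤ min{1,(1−p₀)/p₁}.
  lower = (p₁ − p₀)/p₁ = 0.40109 / 0.82415 ≈ 0.4867
  upper = min{1, (1 − p₀)/p₁} = 0.57694 / 0.82415 ≈ 0.7000

0.487 ≤ PN ≤ 0.700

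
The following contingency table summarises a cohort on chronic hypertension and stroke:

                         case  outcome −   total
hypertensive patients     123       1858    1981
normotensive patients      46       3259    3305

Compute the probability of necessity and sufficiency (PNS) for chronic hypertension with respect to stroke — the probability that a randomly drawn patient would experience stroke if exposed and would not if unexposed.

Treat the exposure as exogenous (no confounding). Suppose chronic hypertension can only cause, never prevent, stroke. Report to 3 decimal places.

p₁ = P(outcome | exposed) = 123/1981 = 0.06209
p₀ = P(outcome | unexposed) = 46/3305 = 0.013918
Under exogeneity and monotonicity, PNS = p₁ − p₀.
PNS = 0.06209 − 0.013918 = 0.048172

PNS ≈ 0.048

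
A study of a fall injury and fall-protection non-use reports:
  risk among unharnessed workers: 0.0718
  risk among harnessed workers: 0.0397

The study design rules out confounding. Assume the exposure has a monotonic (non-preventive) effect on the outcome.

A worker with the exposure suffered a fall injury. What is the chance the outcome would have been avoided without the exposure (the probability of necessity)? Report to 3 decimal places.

Let p₁ = 0.0718, p₀ = 0.0397.
Under exogeneity and monotonicity, PN = (p₁ − p₀) / p₁.
PN = (0.0718 − 0.0397) / 0.0718 = 0.0321 / 0.0718 ≈ 0.4471

PN ≈ 0.447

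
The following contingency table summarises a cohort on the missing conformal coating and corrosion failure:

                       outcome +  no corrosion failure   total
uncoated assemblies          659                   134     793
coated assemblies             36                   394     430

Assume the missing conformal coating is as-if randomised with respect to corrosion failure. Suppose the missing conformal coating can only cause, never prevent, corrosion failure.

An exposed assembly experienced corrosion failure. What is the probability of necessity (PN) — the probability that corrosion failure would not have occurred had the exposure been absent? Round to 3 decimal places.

PN ≈ 0.899

p₁ = P(outcome | exposed) = 659/793 = 0.83102
p₀ = P(outcome | unexposed) = 36/430 = 0.083721
Under exogeneity and monotonicity, PN = (p₁ − p₀) / p₁.
PN = (0.83102 − 0.083721) / 0.83102 = 0.7473 / 0.83102 ≈ 0.8993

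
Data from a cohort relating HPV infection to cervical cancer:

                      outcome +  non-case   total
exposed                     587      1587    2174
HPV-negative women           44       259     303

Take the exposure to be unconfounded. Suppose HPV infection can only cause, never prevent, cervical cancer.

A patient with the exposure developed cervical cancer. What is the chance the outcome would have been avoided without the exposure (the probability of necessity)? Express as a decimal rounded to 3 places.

p₁ = P(outcome | exposed) = 587/2174 = 0.27001
p₀ = P(outcome | unexposed) = 44/303 = 0.14521
Under exogeneity and monotonicity, PN = (p₁ − p₀)/p₁.
PN = (0.27001 − 0.14521) / 0.27001 ≈ 0.4622

PN ≈ 0.462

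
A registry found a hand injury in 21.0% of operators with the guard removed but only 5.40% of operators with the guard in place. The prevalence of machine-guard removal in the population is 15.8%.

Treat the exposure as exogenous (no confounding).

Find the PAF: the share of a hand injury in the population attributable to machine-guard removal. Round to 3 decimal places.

PAF ≈ 0.313

p₁ = 0.21, p₀ = 0.054.
Overall risk P(Y=1) = π·p₁ + (1−π)·p₀ = 0.158×0.21 + 0.842×0.054 = 0.078648.
Under exogeneity, PAF = [P(Y=1) − p₀] / P(Y=1).
PAF = (0.078648 − 0.054) / 0.078648 ≈ 0.3134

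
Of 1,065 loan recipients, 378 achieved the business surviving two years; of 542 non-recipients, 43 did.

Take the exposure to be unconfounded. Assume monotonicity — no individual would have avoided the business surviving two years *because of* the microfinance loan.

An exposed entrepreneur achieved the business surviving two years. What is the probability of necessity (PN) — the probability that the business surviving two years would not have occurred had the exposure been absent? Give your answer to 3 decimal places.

p₁ = P(outcome | exposed) = 378/1065 = 0.35493
p₀ = P(outcome | unexposed) = 43/542 = 0.079336
Under exogeneity and monotonicity, PN = (p₁ − p₀) / p₁.
PN = (0.35493 − 0.079336) / 0.35493 = 0.27559 / 0.35493 ≈ 0.7765

PN ≈ 0.776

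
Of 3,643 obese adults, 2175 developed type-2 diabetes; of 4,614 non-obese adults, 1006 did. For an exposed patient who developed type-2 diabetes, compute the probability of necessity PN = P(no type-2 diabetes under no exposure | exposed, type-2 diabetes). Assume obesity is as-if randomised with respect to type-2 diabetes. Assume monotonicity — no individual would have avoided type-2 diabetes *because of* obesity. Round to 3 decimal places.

p₁ = P(outcome | exposed) = 2175/3643 = 0.59704
p₀ = P(outcome | unexposed) = 1006/4614 = 0.21803
Under exogeneity and monotonicity, PN = (p₁ − p₀) / p₁.
PN = (0.59704 − 0.21803) / 0.59704 = 0.379 / 0.59704 ≈ 0.6348

PN ≈ 0.635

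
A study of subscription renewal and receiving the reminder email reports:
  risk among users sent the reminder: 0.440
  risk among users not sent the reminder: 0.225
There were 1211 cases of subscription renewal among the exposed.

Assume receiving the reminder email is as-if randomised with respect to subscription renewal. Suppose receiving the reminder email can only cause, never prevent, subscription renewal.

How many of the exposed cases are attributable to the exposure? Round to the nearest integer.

about 592 cases

Let p₁ = 0.44, p₀ = 0.225.
PN = (p₁ − p₀)/p₁ = (0.44 − 0.225) / 0.44 ≈ 0.48864.
Attributable cases ≈ PN × (exposed cases) = 0.48864 × 1211 ≈ 591.74.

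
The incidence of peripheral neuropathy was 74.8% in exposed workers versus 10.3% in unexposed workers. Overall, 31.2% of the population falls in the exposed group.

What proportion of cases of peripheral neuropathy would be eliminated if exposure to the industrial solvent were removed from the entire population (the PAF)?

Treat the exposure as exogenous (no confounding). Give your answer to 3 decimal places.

p₁ = 0.748, p₀ = 0.103.
Overall risk P(Y=1) = π·p₁ + (1−π)·p₀ = 0.312×0.748 + 0.688×0.103 = 0.30424.
Under exogeneity, PAF = [P(Y=1) − p₀] / P(Y=1).
PAF = (0.30424 − 0.103) / 0.30424 ≈ 0.6615

PAF ≈ 0.661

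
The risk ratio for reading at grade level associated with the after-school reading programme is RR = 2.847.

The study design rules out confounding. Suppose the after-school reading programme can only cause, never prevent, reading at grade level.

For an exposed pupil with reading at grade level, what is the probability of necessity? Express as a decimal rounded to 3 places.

Under exogeneity and monotonicity, PN = (RR − 1) / RR = 1 − 1/RR.
PN = (2.847 − 1) / 2.847 = 1.847 / 2.847 ≈ 0.6488

PN ≈ 0.649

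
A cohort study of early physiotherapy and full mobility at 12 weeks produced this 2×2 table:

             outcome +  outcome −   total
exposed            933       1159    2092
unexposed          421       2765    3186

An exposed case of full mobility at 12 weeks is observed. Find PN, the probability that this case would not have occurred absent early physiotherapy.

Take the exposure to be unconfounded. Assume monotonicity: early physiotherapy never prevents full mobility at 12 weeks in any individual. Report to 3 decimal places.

p₁ = P(outcome | exposed) = 933/2092 = 0.44598
p₀ = P(outcome | unexposed) = 421/3186 = 0.13214
Under exogeneity and monotonicity, PN = (p₁ − p₀)/p₁.
PN = (0.44598 − 0.13214) / 0.44598 ≈ 0.7037

PN ≈ 0.704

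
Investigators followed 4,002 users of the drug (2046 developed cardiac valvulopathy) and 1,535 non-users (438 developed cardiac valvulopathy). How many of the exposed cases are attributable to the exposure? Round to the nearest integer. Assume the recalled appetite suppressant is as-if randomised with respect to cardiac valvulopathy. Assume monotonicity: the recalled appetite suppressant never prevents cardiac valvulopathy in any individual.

p₁ = P(outcome | exposed) = 2046/4002 = 0.51124
p₀ = P(outcome | unexposed) = 438/1535 = 0.28534
PN = (p₁ − p₀)/p₁ = (0.51124 − 0.28534) / 0.51124 ≈ 0.44187.
Attributable cases ≈ PN × (exposed cases) = 0.44187 × 2046 ≈ 904.06.

about 904 cases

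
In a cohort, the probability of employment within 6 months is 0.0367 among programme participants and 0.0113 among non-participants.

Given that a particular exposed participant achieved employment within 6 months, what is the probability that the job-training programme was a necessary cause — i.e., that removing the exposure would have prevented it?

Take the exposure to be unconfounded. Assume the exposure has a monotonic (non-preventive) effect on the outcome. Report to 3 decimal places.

PN ≈ 0.692

Let p₁ = 0.0367, p₀ = 0.0113.
Under exogeneity and monotonicity, PN = (p₁ − p₀) / p₁.
PN = (0.0367 − 0.0113) / 0.0367 = 0.0254 / 0.0367 ≈ 0.6921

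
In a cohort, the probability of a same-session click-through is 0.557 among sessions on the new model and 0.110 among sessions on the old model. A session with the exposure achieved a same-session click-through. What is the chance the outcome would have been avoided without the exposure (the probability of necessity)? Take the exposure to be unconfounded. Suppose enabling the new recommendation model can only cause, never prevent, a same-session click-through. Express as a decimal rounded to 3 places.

Let p₁ = 0.557, p₀ = 0.11.
Under exogeneity and monotonicity, PN = (p₁ − p₀) / p₁.
PN = (0.557 − 0.11) / 0.557 = 0.447 / 0.557 ≈ 0.8025

PN ≈ 0.803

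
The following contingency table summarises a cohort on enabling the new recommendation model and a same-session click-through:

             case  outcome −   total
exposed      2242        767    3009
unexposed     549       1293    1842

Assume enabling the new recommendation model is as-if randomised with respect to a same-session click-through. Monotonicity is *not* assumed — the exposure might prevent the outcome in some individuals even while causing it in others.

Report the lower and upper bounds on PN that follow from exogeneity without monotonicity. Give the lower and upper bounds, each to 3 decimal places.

0.600 ≤ PN ≤ 0.942

p₁ = P(outcome | exposed) = 2242/3009 = 0.7451
p₀ = P(outcome | unexposed) = 549/1842 = 0.29805
Under exogeneity alone the bounds on PN are max{0,(p₁−p₀)/p₁} ≤ PN ≤ min{1,(1−p₀)/p₁}.
  lower = (p₁ − p₀)/p₁ = 0.44705 / 0.7451 ≈ 0.6000
  upper = min{1, (1 − p₀)/p₁} = 0.70195 / 0.7451 ≈ 0.9421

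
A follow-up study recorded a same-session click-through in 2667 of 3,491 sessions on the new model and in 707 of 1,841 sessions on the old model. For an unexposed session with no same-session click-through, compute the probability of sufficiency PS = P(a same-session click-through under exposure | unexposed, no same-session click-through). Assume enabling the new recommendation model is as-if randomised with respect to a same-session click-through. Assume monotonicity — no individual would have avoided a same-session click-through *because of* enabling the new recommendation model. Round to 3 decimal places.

PS ≈ 0.617

p₁ = P(outcome | exposed) = 2667/3491 = 0.76396
p₀ = P(outcome | unexposed) = 707/1841 = 0.38403
Under exogeneity and monotonicity, PS = (p₁ − p₀) / (1 − p₀).
PS = (0.76396 − 0.38403) / (1 − 0.38403) = 0.37993 / 0.61597 ≈ 0.6168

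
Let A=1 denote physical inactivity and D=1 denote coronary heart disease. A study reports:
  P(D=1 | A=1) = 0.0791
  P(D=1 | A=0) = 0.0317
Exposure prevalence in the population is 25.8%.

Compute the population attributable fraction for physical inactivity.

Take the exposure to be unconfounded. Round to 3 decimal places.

PAF ≈ 0.278

Let p₁ = 0.0791, p₀ = 0.0317.
Overall risk P(Y=1) = π·p₁ + (1−π)·p₀ = 0.258×0.0791 + 0.742×0.0317 = 0.043929.
Under exogeneity, PAF = [P(Y=1) − p₀] / P(Y=1).
PAF = (0.043929 − 0.0317) / 0.043929 ≈ 0.2784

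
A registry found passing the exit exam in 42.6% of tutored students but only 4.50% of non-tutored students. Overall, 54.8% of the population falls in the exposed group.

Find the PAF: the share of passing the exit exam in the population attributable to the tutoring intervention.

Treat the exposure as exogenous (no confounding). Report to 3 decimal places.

p₁ = 0.426, p₀ = 0.045.
Overall risk P(Y=1) = π·p₁ + (1−π)·p₀ = 0.548×0.426 + 0.452×0.045 = 0.25379.
Under exogeneity, PAF = [P(Y=1) − p₀] / P(Y=1).
PAF = (0.25379 − 0.045) / 0.25379 ≈ 0.8227

PAF ≈ 0.823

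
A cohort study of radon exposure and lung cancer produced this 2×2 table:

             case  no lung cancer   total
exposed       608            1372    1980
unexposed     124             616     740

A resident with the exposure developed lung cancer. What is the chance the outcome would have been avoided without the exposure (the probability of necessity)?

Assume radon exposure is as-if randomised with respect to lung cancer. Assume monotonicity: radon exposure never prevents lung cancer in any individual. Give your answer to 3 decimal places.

p₁ = P(outcome | exposed) = 608/1980 = 0.30707
p₀ = P(outcome | unexposed) = 124/740 = 0.16757
Under exogeneity and monotonicity, PN = (p₁ − p₀)/p₁.
PN = (0.30707 − 0.16757) / 0.30707 ≈ 0.4543

PN ≈ 0.454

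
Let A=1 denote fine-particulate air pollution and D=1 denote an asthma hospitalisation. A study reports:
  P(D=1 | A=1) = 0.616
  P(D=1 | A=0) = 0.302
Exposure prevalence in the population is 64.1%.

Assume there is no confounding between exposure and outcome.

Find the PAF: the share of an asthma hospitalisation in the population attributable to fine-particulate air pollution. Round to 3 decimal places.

PAF ≈ 0.400

Let p₁ = 0.616, p₀ = 0.302.
Overall risk P(Y=1) = π·p₁ + (1−π)·p₀ = 0.641×0.616 + 0.359×0.302 = 0.50327.
Under exogeneity, PAF = [P(Y=1) − p₀] / P(Y=1).
PAF = (0.50327 − 0.302) / 0.50327 ≈ 0.3999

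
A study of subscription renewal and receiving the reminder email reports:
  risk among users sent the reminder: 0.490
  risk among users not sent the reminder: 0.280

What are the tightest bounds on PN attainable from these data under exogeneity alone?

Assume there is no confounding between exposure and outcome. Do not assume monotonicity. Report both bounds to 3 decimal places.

Let p₁ = 0.49, p₀ = 0.28.
Under exogeneity alone the bounds on PN are max{0,(p₁−p₀)/p₁} ≤ PN ≤ min{1,(1−p₀)/p₁}.
  lower = (p₁ − p₀)/p₁ = 0.21 / 0.49 ≈ 0.4286
  upper = min{1, (1 − p₀)/p₁} = 0.72 / 0.49 ≈ 1.4694 → capped at 1

0.429 ≤ PN ≤ 1.000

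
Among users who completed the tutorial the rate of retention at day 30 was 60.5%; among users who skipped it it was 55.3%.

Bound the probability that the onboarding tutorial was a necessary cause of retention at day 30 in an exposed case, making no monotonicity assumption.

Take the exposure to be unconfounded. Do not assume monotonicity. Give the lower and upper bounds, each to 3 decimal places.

0.086 ≤ PN ≤ 0.739

p₁ = 0.605, p₀ = 0.553.
Under exogeneity alone the bounds on PN are max{0,(p₁−p₀)/p₁} ≤ PN ≤ min{1,(1−p₀)/p₁}.
  lower = (p₁ − p₀)/p₁ = 0.052 / 0.605 ≈ 0.0860
  upper = min{1, (1 − p₀)/p₁} = 0.447 / 0.605 ≈ 0.7388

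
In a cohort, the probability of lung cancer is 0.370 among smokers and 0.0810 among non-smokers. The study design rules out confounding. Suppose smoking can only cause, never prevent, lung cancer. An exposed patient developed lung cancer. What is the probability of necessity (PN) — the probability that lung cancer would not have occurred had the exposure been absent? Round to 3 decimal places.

Let p₁ = 0.37, p₀ = 0.081.
Under exogeneity and monotonicity, PN = (p₁ − p₀) / p₁.
PN = (0.37 − 0.081) / 0.37 = 0.289 / 0.37 ≈ 0.7811

PN ≈ 0.781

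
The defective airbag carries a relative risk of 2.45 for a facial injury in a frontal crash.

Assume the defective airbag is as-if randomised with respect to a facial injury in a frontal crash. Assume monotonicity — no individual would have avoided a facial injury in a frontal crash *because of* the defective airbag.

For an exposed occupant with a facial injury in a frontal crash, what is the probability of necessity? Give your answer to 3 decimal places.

Under exogeneity and monotonicity, PN = (RR − 1) / RR = 1 − 1/RR.
PN = (2.45 − 1) / 2.45 = 1.45 / 2.45 ≈ 0.5918

PN ≈ 0.592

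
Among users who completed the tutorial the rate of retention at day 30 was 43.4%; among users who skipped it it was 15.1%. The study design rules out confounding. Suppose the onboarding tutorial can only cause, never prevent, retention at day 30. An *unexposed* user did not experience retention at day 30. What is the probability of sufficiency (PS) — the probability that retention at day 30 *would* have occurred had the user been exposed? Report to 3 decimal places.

PS ≈ 0.333

p₁ = 0.434, p₀ = 0.151.
Under exogeneity and monotonicity, PS = (p₁ − p₀) / (1 − p₀).
PS = (0.434 − 0.151) / (1 − 0.151) = 0.283 / 0.849 ≈ 0.3333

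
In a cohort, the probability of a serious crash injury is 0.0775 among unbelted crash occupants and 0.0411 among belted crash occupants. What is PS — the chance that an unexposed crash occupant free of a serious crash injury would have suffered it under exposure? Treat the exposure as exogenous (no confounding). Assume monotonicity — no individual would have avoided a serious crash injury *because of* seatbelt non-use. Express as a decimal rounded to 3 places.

Let p₁ = 0.0775, p₀ = 0.0411.
Under exogeneity and monotonicity, PS = (p₁ − p₀) / (1 − p₀).
PS = (0.0775 − 0.0411) / (1 − 0.0411) = 0.0364 / 0.9589 ≈ 0.0380

PS ≈ 0.038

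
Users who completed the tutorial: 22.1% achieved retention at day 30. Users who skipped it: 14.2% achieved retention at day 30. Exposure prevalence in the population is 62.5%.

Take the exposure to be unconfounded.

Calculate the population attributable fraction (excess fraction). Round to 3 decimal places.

p₁ = 0.221, p₀ = 0.142.
Overall risk P(Y=1) = π·p₁ + (1−π)·p₀ = 0.625×0.221 + 0.375×0.142 = 0.19137.
Under exogeneity, PAF = [P(Y=1) − p₀] / P(Y=1).
PAF = (0.19137 − 0.142) / 0.19137 ≈ 0.2580

PAF ≈ 0.258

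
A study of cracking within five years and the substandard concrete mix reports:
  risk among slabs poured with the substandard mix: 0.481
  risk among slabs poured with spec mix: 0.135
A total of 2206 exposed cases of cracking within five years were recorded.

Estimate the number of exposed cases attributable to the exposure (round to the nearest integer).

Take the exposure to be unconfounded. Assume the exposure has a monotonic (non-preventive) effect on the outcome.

Let p₁ = 0.481, p₀ = 0.135.
PN = (p₁ − p₀)/p₁ = (0.481 − 0.135) / 0.481 ≈ 0.71933.
Attributable cases ≈ PN × (exposed cases) = 0.71933 × 2206 ≈ 1586.85.

about 1587 cases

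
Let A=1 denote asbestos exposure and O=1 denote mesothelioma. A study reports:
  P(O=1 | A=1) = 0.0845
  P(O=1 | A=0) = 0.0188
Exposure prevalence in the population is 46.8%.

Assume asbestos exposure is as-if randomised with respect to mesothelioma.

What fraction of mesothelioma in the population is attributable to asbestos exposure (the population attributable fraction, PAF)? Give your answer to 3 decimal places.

Let p₁ = 0.0845, p₀ = 0.0188.
Overall risk P(Y=1) = π·p₁ + (1−π)·p₀ = 0.468×0.0845 + 0.532×0.0188 = 0.049548.
Under exogeneity, PAF = [P(Y=1) − p₀] / P(Y=1).
PAF = (0.049548 − 0.0188) / 0.049548 ≈ 0.6206

PAF ≈ 0.621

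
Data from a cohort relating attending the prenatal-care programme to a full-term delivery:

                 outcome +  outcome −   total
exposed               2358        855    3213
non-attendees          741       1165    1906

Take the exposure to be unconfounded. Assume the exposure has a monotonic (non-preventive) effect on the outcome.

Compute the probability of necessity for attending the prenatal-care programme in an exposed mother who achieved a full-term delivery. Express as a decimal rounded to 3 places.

p₁ = P(outcome | exposed) = 2358/3213 = 0.73389
p₀ = P(outcome | unexposed) = 741/1906 = 0.38877
Under exogeneity and monotonicity, PN = (p₁ − p₀)/p₁.
PN = (0.73389 − 0.38877) / 0.73389 ≈ 0.4703

PN ≈ 0.470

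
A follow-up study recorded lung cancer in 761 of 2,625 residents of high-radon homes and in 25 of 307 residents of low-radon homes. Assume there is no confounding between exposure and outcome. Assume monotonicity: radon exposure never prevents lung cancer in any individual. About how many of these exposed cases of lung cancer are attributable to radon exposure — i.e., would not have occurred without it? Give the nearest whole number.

about 547 cases

p₁ = P(outcome | exposed) = 761/2625 = 0.2899
p₀ = P(outcome | unexposed) = 25/307 = 0.081433
PN = (p₁ − p₀)/p₁ = (0.2899 − 0.081433) / 0.2899 ≈ 0.71910.
Attributable cases ≈ PN × (exposed cases) = 0.71910 × 761 ≈ 547.24.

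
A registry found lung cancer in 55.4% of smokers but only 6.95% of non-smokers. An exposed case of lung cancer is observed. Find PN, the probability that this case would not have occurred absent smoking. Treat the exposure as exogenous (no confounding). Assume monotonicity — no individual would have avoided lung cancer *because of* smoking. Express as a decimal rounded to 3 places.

p₁ = 0.554, p₀ = 0.0695.
Under exogeneity and monotonicity, PN = (p₁ − p₀) / p₁.
PN = (0.554 − 0.0695) / 0.554 = 0.4845 / 0.554 ≈ 0.8745

PN ≈ 0.875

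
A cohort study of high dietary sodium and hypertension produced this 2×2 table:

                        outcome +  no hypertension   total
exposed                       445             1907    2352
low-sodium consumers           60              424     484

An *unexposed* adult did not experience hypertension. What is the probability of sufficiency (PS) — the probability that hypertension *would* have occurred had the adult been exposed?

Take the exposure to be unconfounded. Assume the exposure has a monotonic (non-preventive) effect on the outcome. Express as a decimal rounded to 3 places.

p₁ = P(outcome | exposed) = 445/2352 = 0.1892
p₀ = P(outcome | unexposed) = 60/484 = 0.12397
Under exogeneity and monotonicity, PS = (p₁ − p₀)/(1 − p₀).
PS = (0.1892 − 0.12397) / 0.87603 ≈ 0.0745

PS ≈ 0.074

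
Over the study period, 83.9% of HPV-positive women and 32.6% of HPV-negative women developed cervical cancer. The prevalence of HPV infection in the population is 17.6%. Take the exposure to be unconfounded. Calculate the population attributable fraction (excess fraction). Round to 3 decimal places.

PAF ≈ 0.217

p₁ = 0.839, p₀ = 0.326.
Overall risk P(Y=1) = π·p₁ + (1−π)·p₀ = 0.176×0.839 + 0.824×0.326 = 0.41629.
Under exogeneity, PAF = [P(Y=1) − p₀] / P(Y=1).
PAF = (0.41629 − 0.326) / 0.41629 ≈ 0.2169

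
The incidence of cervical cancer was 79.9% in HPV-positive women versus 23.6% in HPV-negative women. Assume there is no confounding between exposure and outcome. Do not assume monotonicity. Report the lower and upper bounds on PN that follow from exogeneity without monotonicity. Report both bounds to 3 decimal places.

p₁ = 0.799, p₀ = 0.236.
Under exogeneity alone the bounds on PN are max{0,(p₁−p₀)/p₁} ≤ PN ≤ min{1,(1−p₀)/p₁}.
  lower = (p₁ − p₀)/p₁ = 0.563 / 0.799 ≈ 0.7046
  upper = min{1, (1 − p₀)/p₁} = 0.764 / 0.799 ≈ 0.9562

0.705 ≤ PN ≤ 0.956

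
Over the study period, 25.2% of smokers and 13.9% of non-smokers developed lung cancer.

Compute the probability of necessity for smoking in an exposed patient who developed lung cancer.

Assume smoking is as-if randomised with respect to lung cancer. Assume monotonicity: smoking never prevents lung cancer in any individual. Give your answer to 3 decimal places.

PN ≈ 0.448

p₁ = 0.252, p₀ = 0.139.
Under exogeneity and monotonicity, PN = (p₁ − p₀) / p₁.
PN = (0.252 − 0.139) / 0.252 = 0.113 / 0.252 ≈ 0.4484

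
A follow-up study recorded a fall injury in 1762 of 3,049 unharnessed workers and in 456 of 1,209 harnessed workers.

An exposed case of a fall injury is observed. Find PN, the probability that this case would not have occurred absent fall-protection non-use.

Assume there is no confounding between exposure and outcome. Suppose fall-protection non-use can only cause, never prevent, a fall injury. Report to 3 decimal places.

p₁ = P(outcome | exposed) = 1762/3049 = 0.57789
p₀ = P(outcome | unexposed) = 456/1209 = 0.37717
Under exogeneity and monotonicity, PN = (p₁ − p₀) / p₁.
PN = (0.57789 − 0.37717) / 0.57789 = 0.20072 / 0.57789 ≈ 0.3473

PN ≈ 0.347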